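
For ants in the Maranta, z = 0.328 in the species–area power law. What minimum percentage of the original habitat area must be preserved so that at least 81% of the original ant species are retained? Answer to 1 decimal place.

52.6%

Need (A_new/A_old)^0.328 = 0.81, so A_new/A_old = 0.81^(1/0.328) = 0.81^3.049
ln(A_new/A_old) = ln 0.81 / 0.328 = -0.2107 / 0.328 = -0.6424
A_new/A_old = e^-0.6424 ≈ 0.526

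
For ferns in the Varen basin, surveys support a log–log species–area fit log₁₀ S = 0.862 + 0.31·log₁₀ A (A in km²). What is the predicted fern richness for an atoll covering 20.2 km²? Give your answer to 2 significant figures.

S = 7.278 × 20.2^0.31
ln S = ln 7.278 + 0.31 × ln 20.2 = 1.9848 + 0.31 × 3.0057 = 2.9166
S = e^2.9166 ≈ 18.48

18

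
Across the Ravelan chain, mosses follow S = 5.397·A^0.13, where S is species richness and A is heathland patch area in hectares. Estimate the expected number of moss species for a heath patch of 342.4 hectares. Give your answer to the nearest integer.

12

S = 5.397 × 342.4^0.13 = 5.397 × 2.135 ≈ 11.53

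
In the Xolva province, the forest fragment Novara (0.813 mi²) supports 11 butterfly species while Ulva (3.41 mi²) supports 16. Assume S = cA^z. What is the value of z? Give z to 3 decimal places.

0.261

Taking logs: ln S = ln c + z ln A, so z = (ln S₂ − ln S₁)/(ln A₂ − ln A₁).
z = ln(16/11) / ln(3.41/0.813) = ln(1.455) / ln(4.194) = 0.3747 / 1.4337 = 0.2613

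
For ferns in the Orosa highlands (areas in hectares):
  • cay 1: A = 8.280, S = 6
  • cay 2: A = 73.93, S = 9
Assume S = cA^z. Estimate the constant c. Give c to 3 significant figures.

z = ln(S₂/S₁) / ln(A₂/A₁) = ln(9/6) / ln(73.93/8.28) = 0.4055 / 2.1893 = 0.1852
c = S₁ / A₁^z = 6 / 8.28^0.1852 = 6 / 1.479 = 4.056

4.06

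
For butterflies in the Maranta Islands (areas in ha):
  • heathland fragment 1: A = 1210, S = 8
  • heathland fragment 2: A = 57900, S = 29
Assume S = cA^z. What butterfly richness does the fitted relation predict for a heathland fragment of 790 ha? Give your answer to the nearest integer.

7

z = ln(29/8) / ln(57900/1210) = 1.2879 / 3.8681 = 0.3329
c = 8 / 1210^0.3329 = 8 / 10.63 = 0.7528
S₃ = 0.7528 × 790^0.3329 = 0.7528 × 9.22 ≈ 6.941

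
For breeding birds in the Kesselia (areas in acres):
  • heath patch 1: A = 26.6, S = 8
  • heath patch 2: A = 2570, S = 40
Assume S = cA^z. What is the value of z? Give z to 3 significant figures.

Taking logs: ln S = ln c + z ln A, so z = (ln S₂ − ln S₁)/(ln A₂ − ln A₁).
z = ln(40/8) / ln(2570/26.6) = ln(5) / ln(96.62) = 1.6094 / 4.5707 = 0.3521

0.352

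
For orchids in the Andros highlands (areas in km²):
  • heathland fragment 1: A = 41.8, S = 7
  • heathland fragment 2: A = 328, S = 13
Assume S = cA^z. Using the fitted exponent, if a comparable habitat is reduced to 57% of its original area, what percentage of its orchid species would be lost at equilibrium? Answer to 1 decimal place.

15.5%

z = ln(13/7) / ln(328/41.8) = 0.6190 / 2.0601 = 0.3005
S_new/S_old = (A_new/A_old)^z = 0.57^0.3005 = exp(0.3005 × -0.5621) = 0.8446
Fraction lost = 1 − 0.8446 = 0.1554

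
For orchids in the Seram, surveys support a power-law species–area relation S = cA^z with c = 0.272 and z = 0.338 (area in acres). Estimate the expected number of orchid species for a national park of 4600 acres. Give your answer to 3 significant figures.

4.71

S = 0.272 × 4600^0.338
ln S = ln 0.272 + 0.338 × ln 4600 = -1.3020 + 0.338 × 8.4338 = 1.5487
S = e^1.5487 ≈ 4.705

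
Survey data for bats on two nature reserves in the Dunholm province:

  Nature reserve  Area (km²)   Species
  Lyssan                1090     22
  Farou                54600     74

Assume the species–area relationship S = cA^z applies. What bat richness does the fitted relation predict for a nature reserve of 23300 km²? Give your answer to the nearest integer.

z = ln(74/22) / ln(54600/1090) = 1.2130 / 3.9139 = 0.3099
c = 22 / 1090^0.3099 = 22 / 8.738 = 2.518
S₃ = 2.518 × 23300^0.3099 = 2.518 × 22.57 ≈ 56.83

57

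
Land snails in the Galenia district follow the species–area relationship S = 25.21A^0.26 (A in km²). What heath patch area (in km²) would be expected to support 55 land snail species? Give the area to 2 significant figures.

55 = 25.21 × A^0.26  ⇒  A^0.26 = 55/25.21 = 2.182
ln A = ln(2.182) / 0.26 = 0.7801 / 0.26 = 3.0004
A = e^3.0004 ≈ 20.09 km²

20 km²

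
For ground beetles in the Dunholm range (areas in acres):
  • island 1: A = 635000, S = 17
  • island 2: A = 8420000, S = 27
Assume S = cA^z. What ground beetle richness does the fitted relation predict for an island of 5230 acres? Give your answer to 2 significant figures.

7.2

z = ln(27/17) / ln(8420000/635000) = 0.4626 / 2.5847 = 0.1790
c = 17 / 635000^0.1790 = 17 / 10.93 = 1.555
S₃ = 1.555 × 5230^0.1790 = 1.555 × 4.63 ≈ 7.201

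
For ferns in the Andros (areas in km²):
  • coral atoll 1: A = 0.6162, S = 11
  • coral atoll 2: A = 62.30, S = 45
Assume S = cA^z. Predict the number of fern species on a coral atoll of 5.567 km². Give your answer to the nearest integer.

22

z = ln(45/11) / ln(62.3/0.6162) = 1.4088 / 4.6161 = 0.3052
c = 11 / 0.6162^0.3052 = 11 / 0.8626 = 12.75
S₃ = 12.75 × 5.567^0.3052 = 12.75 × 1.689 ≈ 21.53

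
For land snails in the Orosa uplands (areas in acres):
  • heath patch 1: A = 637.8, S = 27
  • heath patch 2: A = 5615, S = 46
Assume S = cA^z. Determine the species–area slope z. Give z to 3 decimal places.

Taking logs: ln S = ln c + z ln A, so z = (ln S₂ − ln S₁)/(ln A₂ − ln A₁).
z = ln(46/27) / ln(5615/637.8) = ln(1.704) / ln(8.804) = 0.5328 / 2.1752 = 0.2449

0.245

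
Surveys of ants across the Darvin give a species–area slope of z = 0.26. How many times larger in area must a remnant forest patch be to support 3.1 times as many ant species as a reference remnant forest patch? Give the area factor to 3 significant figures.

77.6

(A₂/A₁)^0.26 = 3.1, so A₂/A₁ = 3.1^(1/0.26) = 3.1^3.846
ln(A₂/A₁) = ln 3.1 / 0.26 = 1.1314 / 0.26 = 4.3515
A₂/A₁ = e^4.3515 ≈ 77.6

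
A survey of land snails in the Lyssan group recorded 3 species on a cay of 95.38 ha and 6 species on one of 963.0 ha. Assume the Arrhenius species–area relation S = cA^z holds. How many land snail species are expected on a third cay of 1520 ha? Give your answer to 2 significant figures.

z = ln(6/3) / ln(963/95.38) = 0.6931 / 2.3122 = 0.2998
c = 3 / 95.38^0.2998 = 3 / 3.921 = 0.7651
S₃ = 0.7651 × 1520^0.2998 = 0.7651 × 8.992 ≈ 6.88

6.9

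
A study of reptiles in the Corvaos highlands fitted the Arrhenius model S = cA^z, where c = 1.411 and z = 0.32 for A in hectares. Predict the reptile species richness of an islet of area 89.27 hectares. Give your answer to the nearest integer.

S = 1.411 × 89.27^0.32
ln S = ln 1.411 + 0.32 × ln 89.27 = 0.3443 + 0.32 × 4.4917 = 1.7816
S = e^1.7816 ≈ 5.94

6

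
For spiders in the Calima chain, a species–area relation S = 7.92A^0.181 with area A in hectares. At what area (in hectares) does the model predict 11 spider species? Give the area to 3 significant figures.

11 = 7.92 × A^0.181  ⇒  A^0.181 = 11/7.92 = 1.389
ln A = ln(1.389) / 0.181 = 0.3285 / 0.181 = 1.8149
A = e^1.8149 ≈ 6.141 hectares

6.14 hectares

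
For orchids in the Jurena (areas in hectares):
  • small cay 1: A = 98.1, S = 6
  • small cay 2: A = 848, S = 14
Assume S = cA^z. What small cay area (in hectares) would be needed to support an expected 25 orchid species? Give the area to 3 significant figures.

z = ln(14/6) / ln(848/98.1) = 0.8473 / 2.1569 = 0.3928
c = 6 / 98.1^0.3928 = 6 / 6.059 = 0.9903
A = (25/0.9903)^(1/0.3928) ⇒ ln A = ln(25.25)/0.3928 = 8.2189
A = e^8.2189 ≈ 3710 hectares

3710 hectares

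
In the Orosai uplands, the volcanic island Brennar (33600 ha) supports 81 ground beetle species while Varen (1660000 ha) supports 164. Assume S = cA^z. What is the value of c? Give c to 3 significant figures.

12.3

z = ln(S₂/S₁) / ln(A₂/A₁) = ln(164/81) / ln(1660000/33600) = 0.7054 / 3.9000 = 0.1809
c = S₁ / A₁^z = 81 / 33600^0.1809 = 81 / 6.587 = 12.3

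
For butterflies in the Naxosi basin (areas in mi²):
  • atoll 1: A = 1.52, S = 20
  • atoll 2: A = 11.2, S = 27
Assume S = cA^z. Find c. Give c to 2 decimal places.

18.78

z = ln(S₂/S₁) / ln(A₂/A₁) = ln(27/20) / ln(11.2/1.52) = 0.3001 / 1.9972 = 0.1503
c = S₁ / A₁^z = 20 / 1.52^0.1503 = 20 / 1.065 = 18.78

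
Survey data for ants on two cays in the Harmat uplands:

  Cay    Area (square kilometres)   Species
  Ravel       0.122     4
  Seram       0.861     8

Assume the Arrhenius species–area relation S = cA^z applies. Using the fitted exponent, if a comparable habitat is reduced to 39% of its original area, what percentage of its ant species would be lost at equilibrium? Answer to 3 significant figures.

28.4%

z = ln(8/4) / ln(0.861/0.122) = 0.6931 / 1.9541 = 0.3547
S_new/S_old = (A_new/A_old)^z = 0.39^0.3547 = exp(0.3547 × -0.9416) = 0.716
Fraction lost = 1 − 0.716 = 0.284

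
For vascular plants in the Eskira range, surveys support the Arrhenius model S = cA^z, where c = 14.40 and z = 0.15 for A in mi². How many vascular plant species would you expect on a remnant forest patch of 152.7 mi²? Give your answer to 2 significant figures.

S = 14.4 × 152.7^0.15
ln S = ln 14.4 + 0.15 × ln 152.7 = 2.6672 + 0.15 × 5.0285 = 3.4215
S = e^3.4215 ≈ 30.62

31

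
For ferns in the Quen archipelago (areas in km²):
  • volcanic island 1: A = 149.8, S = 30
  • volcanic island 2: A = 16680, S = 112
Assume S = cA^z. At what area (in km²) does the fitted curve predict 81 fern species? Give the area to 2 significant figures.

z = ln(112/30) / ln(16680/149.8) = 1.3173 / 4.7127 = 0.2795
c = 30 / 149.8^0.2795 = 30 / 4.056 = 7.396
A = (81/7.396)^(1/0.2795) ⇒ ln A = ln(10.95)/0.2795 = 8.5627
A = e^8.5627 ≈ 5233 km²

5200 km²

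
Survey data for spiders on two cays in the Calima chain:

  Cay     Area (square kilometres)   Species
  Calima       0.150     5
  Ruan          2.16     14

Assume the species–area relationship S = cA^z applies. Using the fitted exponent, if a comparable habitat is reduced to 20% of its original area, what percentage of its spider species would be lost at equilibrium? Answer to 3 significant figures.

z = ln(14/5) / ln(2.16/0.15) = 1.0296 / 2.6672 = 0.3860
S_new/S_old = (A_new/A_old)^z = 0.2^0.3860 = exp(0.3860 × -1.6094) = 0.5373
Fraction lost = 1 − 0.5373 = 0.4627

46.3%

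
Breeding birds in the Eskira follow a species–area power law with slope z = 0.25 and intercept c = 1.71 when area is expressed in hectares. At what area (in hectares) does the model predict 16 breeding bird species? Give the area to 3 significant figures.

16 = 1.71 × A^0.25  ⇒  A^0.25 = 16/1.71 = 9.357
ln A = ln(9.357) / 0.25 = 2.2361 / 0.25 = 8.9444
A = e^8.9444 ≈ 7665 hectares

7660 hectares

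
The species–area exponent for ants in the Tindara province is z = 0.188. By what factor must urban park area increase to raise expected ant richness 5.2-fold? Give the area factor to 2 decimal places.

(A₂/A₁)^0.188 = 5.2, so A₂/A₁ = 5.2^(1/0.188) = 5.2^5.319
ln(A₂/A₁) = ln 5.2 / 0.188 = 1.6487 / 0.188 = 8.7695
A₂/A₁ = e^8.7695 ≈ 6435

6434.70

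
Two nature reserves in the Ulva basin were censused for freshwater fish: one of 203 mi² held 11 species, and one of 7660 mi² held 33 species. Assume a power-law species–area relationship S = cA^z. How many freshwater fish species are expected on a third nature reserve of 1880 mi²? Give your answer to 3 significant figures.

21.6

z = ln(33/11) / ln(7660/203) = 1.0986 / 3.6306 = 0.3026
c = 11 / 203^0.3026 = 11 / 4.992 = 2.204
S₃ = 2.204 × 1880^0.3026 = 2.204 × 9.79 ≈ 21.57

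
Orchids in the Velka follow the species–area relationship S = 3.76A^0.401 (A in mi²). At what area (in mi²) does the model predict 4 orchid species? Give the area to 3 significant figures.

1.17 mi²

4 = 3.76 × A^0.401  ⇒  A^0.401 = 4/3.76 = 1.064
ln A = ln(1.064) / 0.401 = 0.0619 / 0.401 = 0.1543
A = e^0.1543 ≈ 1.167 mi²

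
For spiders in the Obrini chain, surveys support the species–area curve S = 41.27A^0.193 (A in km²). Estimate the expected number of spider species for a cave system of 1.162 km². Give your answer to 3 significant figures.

S = 41.27 × 1.162^0.193
ln S = ln 41.27 + 0.193 × ln 1.162 = 3.7201 + 0.193 × 0.1501 = 3.7491
S = e^3.7491 ≈ 42.48

42.5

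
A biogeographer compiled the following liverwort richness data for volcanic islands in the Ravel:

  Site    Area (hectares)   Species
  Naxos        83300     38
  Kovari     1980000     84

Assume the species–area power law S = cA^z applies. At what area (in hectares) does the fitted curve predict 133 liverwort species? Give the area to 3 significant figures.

12400000 hectares

z = ln(84/38) / ln(1980000/83300) = 0.7932 / 3.1684 = 0.2504
c = 38 / 83300^0.2504 = 38 / 17.06 = 2.228
A = (133/2.228)^(1/0.2504) ⇒ ln A = ln(59.7)/0.2504 = 16.3341
A = e^16.3341 ≈ 12411311 hectares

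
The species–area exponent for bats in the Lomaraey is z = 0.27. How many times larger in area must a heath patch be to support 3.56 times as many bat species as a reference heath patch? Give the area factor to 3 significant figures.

110

(A₂/A₁)^0.27 = 3.56, so A₂/A₁ = 3.56^(1/0.27) = 3.56^3.704
ln(A₂/A₁) = ln 3.56 / 0.27 = 1.2698 / 0.27 = 4.7028
A₂/A₁ = e^4.7028 ≈ 110.3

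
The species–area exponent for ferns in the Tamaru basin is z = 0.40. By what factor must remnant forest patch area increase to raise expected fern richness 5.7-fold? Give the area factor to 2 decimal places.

(A₂/A₁)^0.4 = 5.7, so A₂/A₁ = 5.7^(1/0.4) = 5.7^2.5
ln(A₂/A₁) = ln 5.7 / 0.4 = 1.7405 / 0.4 = 4.3512
A₂/A₁ = e^4.3512 ≈ 77.57

77.57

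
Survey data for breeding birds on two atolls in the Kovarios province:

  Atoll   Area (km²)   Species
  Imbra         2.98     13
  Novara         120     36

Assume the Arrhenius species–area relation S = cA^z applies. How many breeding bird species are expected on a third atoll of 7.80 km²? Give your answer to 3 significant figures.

z = ln(36/13) / ln(120/2.98) = 1.0186 / 3.6956 = 0.2756
c = 13 / 2.98^0.2756 = 13 / 1.351 = 9.621
S₃ = 9.621 × 7.8^0.2756 = 9.621 × 1.761 ≈ 16.95

16.9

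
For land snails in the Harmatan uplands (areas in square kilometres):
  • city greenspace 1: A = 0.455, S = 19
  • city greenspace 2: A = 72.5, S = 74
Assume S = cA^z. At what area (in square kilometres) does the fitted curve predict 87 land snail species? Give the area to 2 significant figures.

130 square kilometres

z = ln(74/19) / ln(72.5/0.455) = 1.3596 / 5.0710 = 0.2681
c = 19 / 0.455^0.2681 = 19 / 0.8097 = 23.47
A = (87/23.47)^(1/0.2681) ⇒ ln A = ln(3.707)/0.2681 = 4.8872
A = e^4.8872 ≈ 132.6 square kilometres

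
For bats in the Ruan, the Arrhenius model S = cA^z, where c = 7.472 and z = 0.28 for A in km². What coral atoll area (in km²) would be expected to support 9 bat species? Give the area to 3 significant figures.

1.94 km²

9 = 7.472 × A^0.28  ⇒  A^0.28 = 9/7.472 = 1.204
ln A = ln(1.204) / 0.28 = 0.1861 / 0.28 = 0.6645
A = e^0.6645 ≈ 1.944 km²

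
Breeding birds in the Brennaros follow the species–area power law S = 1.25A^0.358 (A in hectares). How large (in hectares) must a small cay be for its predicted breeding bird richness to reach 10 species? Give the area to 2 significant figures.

330 hectares

10 = 1.25 × A^0.358  ⇒  A^0.358 = 10/1.25 = 8
ln A = ln(8) / 0.358 = 2.0794 / 0.358 = 5.8085
A = e^5.8085 ≈ 333.1 hectares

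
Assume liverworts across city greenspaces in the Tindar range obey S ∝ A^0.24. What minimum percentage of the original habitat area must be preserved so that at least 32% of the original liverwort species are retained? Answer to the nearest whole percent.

Need (A_new/A_old)^0.24 = 0.32, so A_new/A_old = 0.32^(1/0.24) = 0.32^4.167
ln(A_new/A_old) = ln 0.32 / 0.24 = -1.1394 / 0.24 = -4.7476
A_new/A_old = e^-4.7476 ≈ 0.008672

1%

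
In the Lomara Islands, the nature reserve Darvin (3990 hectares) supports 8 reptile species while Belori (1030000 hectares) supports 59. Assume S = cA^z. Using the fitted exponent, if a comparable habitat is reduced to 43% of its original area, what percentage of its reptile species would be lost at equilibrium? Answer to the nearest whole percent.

26%

z = ln(59/8) / ln(1030000/3990) = 1.9981 / 5.5535 = 0.3598
S_new/S_old = (A_new/A_old)^z = 0.43^0.3598 = exp(0.3598 × -0.8440) = 0.7381
Fraction lost = 1 − 0.7381 = 0.2619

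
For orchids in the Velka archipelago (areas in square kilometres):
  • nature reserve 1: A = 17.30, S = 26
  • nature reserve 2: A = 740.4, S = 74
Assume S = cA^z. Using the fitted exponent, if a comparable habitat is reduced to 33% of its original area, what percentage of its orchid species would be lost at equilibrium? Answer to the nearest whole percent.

z = ln(74/26) / ln(740.4/17.3) = 1.0460 / 3.7565 = 0.2784
S_new/S_old = (A_new/A_old)^z = 0.33^0.2784 = exp(0.2784 × -1.1087) = 0.7344
Fraction lost = 1 − 0.7344 = 0.2656

27%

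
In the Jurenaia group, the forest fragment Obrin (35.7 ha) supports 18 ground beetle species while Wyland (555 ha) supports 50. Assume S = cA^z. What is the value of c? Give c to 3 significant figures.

z = ln(S₂/S₁) / ln(A₂/A₁) = ln(50/18) / ln(555/35.7) = 1.0217 / 2.7438 = 0.3723
c = S₁ / A₁^z = 18 / 35.7^0.3723 = 18 / 3.786 = 4.755

4.75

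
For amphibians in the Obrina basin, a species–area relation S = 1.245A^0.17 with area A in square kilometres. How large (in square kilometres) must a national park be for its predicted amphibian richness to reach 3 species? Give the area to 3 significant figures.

177 square kilometres

3 = 1.245 × A^0.17  ⇒  A^0.17 = 3/1.245 = 2.41
ln A = ln(2.41) / 0.17 = 0.8795 / 0.17 = 5.1734
A = e^5.1734 ≈ 176.5 square kilometres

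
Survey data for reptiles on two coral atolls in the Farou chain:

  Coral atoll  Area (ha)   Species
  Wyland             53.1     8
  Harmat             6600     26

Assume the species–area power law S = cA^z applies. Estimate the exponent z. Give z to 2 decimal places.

Taking logs: ln S = ln c + z ln A, so z = (ln S₂ − ln S₁)/(ln A₂ − ln A₁).
z = ln(26/8) / ln(6600/53.1) = ln(3.25) / ln(124.3) = 1.1787 / 4.8226 = 0.2444

0.24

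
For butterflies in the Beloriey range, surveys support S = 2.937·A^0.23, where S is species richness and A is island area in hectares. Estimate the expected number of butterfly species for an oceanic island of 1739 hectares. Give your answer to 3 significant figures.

S = 2.937 × 1739^0.23 = 2.937 × 5.562 ≈ 16.34

16.3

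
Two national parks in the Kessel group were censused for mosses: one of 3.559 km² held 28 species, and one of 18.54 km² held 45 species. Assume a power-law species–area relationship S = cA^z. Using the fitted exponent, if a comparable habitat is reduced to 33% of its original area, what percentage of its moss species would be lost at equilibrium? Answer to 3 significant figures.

z = ln(45/28) / ln(18.54/3.559) = 0.4745 / 1.6505 = 0.2875
S_new/S_old = (A_new/A_old)^z = 0.33^0.2875 = exp(0.2875 × -1.1087) = 0.7271
Fraction lost = 1 − 0.7271 = 0.2729

27.3%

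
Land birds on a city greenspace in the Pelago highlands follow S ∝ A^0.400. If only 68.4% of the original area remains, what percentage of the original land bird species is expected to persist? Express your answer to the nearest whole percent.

86%

S_new/S_old = (A_new/A_old)^z = 0.684^0.4
= exp(0.4 × ln 0.684) = exp(0.4 × -0.3798) = exp(-0.1519) ≈ 0.8591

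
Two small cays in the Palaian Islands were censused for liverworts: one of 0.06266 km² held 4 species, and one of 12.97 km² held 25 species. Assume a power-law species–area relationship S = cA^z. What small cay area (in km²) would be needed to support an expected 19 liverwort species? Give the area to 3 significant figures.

5.84 km²

z = ln(25/4) / ln(12.97/0.06266) = 1.8326 / 5.3327 = 0.3437
c = 4 / 0.06266^0.3437 = 4 / 0.386 = 10.36
A = (19/10.36)^(1/0.3437) ⇒ ln A = ln(1.833)/0.3437 = 1.7640
A = e^1.7640 ≈ 5.836 km²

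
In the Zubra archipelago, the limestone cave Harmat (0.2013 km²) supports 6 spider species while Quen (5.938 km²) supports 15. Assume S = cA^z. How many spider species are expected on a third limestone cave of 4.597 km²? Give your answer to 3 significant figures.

z = ln(15/6) / ln(5.938/0.2013) = 0.9163 / 3.3843 = 0.2707
c = 6 / 0.2013^0.2707 = 6 / 0.6479 = 9.26
S₃ = 9.26 × 4.597^0.2707 = 9.26 × 1.511 ≈ 14

14.0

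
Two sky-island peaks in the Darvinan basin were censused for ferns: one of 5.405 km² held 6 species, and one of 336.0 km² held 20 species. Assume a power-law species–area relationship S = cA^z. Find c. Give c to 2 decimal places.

3.67

z = ln(S₂/S₁) / ln(A₂/A₁) = ln(20/6) / ln(336/5.405) = 1.2040 / 4.1298 = 0.2915
c = S₁ / A₁^z = 6 / 5.405^0.2915 = 6 / 1.635 = 3.669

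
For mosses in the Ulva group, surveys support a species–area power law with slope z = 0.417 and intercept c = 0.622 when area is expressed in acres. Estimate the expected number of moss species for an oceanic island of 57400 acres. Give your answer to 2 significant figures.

S = 0.622 × 57400^0.417 = 0.622 × 96.49 ≈ 60.01

60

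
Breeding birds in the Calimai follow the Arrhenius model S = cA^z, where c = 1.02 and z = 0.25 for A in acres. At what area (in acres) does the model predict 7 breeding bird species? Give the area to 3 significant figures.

7 = 1.02 × A^0.25  ⇒  A^0.25 = 7/1.02 = 6.863
ln A = ln(6.863) / 0.25 = 1.9261 / 0.25 = 7.7044
A = e^7.7044 ≈ 2218 acres

2220 acres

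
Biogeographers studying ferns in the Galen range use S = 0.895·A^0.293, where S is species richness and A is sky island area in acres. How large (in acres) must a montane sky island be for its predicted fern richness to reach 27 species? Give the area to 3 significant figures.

112000 acres

27 = 0.895 × A^0.293  ⇒  A^0.293 = 27/0.895 = 30.17
ln A = ln(30.17) / 0.293 = 3.4068 / 0.293 = 11.6272
A = e^11.6272 ≈ 112106 acres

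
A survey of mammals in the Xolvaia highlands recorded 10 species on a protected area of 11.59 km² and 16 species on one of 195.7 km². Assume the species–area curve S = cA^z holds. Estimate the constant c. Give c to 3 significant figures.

6.65

z = ln(S₂/S₁) / ln(A₂/A₁) = ln(16/10) / ln(195.7/11.59) = 0.4700 / 2.8264 = 0.1663
c = S₁ / A₁^z = 10 / 11.59^0.1663 = 10 / 1.503 = 6.654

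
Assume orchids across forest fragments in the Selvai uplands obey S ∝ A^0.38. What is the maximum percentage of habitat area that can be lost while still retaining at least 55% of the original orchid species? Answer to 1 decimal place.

Need (A_new/A_old)^0.38 = 0.55, so A_new/A_old = 0.55^(1/0.38) = 0.55^2.632
ln(A_new/A_old) = ln 0.55 / 0.38 = -0.5978 / 0.38 = -1.5733
A_new/A_old = e^-1.5733 ≈ 0.2074
Fraction that can be lost = 1 − 0.2074 = 0.7926

79.3%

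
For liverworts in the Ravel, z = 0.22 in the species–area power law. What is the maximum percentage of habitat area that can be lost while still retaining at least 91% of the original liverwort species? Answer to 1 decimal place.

34.9%

Need (A_new/A_old)^0.22 = 0.91, so A_new/A_old = 0.91^(1/0.22) = 0.91^4.545
ln(A_new/A_old) = ln 0.91 / 0.22 = -0.0943 / 0.22 = -0.4287
A_new/A_old = e^-0.4287 ≈ 0.6514
Fraction that can be lost = 1 − 0.6514 = 0.3486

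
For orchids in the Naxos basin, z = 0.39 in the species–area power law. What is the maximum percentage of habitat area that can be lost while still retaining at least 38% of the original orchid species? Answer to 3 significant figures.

Need (A_new/A_old)^0.39 = 0.38, so A_new/A_old = 0.38^(1/0.39) = 0.38^2.564
ln(A_new/A_old) = ln 0.38 / 0.39 = -0.9676 / 0.39 = -2.4810
A_new/A_old = e^-2.4810 ≈ 0.08366
Fraction that can be lost = 1 − 0.08366 = 0.9163

91.6%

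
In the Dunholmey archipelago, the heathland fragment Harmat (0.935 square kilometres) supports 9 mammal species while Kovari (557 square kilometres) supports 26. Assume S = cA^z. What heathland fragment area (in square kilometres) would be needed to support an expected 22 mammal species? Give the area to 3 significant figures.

z = ln(26/9) / ln(557/0.935) = 1.0609 / 6.3898 = 0.1660
c = 9 / 0.935^0.1660 = 9 / 0.9889 = 9.101
A = (22/9.101)^(1/0.1660) ⇒ ln A = ln(2.417)/0.1660 = 5.3164
A = e^5.3164 ≈ 203.6 square kilometres

204 square kilometres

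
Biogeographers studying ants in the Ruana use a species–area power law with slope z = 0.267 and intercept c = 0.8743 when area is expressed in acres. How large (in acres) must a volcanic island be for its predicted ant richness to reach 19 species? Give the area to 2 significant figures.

19 = 0.8743 × A^0.267  ⇒  A^0.267 = 19/0.8743 = 21.73
ln A = ln(21.73) / 0.267 = 3.0788 / 0.267 = 11.5310
A = e^11.5310 ≈ 101821 acres

100000 acres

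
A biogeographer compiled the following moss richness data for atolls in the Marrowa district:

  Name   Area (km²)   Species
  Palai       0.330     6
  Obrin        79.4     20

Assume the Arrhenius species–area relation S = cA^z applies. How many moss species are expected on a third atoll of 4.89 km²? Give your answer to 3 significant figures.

10.8

z = ln(20/6) / ln(79.4/0.33) = 1.2040 / 5.4832 = 0.2196
c = 6 / 0.33^0.2196 = 6 / 0.7839 = 7.654
S₃ = 7.654 × 4.89^0.2196 = 7.654 × 1.417 ≈ 10.85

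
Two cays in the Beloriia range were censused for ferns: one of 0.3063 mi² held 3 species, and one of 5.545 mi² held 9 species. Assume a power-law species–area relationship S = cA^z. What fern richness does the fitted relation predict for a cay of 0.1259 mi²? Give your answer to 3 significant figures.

z = ln(9/3) / ln(5.545/0.3063) = 1.0986 / 2.8961 = 0.3793
c = 3 / 0.3063^0.3793 = 3 / 0.6384 = 4.699
S₃ = 4.699 × 0.1259^0.3793 = 4.699 × 0.4556 ≈ 2.141

2.14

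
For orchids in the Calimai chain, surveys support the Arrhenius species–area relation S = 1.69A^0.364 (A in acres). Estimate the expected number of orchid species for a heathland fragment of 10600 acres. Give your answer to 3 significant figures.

S = 1.69 × 10600^0.364
ln S = ln 1.69 + 0.364 × ln 10600 = 0.5247 + 0.364 × 9.2686 = 3.8985
S = e^3.8985 ≈ 49.33

49.3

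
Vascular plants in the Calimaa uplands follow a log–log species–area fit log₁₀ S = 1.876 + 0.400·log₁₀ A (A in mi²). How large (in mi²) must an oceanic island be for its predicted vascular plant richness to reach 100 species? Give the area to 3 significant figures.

100 = 75.16 × A^0.4  ⇒  A^0.4 = 100/75.16 = 1.33
ln A = ln(1.33) / 0.4 = 0.2855 / 0.4 = 0.7138
A = e^0.7138 ≈ 2.042 mi²

2.04 mi²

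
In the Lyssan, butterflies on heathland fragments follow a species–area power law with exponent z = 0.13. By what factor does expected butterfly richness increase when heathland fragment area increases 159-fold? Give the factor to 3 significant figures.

S₂/S₁ = (A₂/A₁)^z = 159^0.13
ln(S₂/S₁) = 0.13 × ln 159 = 0.13 × 5.0689 = 0.6590
S₂/S₁ = e^0.6590 ≈ 1.933

1.93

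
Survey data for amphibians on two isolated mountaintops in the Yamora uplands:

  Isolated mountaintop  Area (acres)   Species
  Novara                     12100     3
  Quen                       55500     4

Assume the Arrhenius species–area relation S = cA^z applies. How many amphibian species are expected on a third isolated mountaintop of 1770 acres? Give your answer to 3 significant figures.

2.09

z = ln(4/3) / ln(55500/12100) = 0.2877 / 1.5232 = 0.1889
c = 3 / 12100^0.1889 = 3 / 5.904 = 0.5082
S₃ = 0.5082 × 1770^0.1889 = 0.5082 × 4.106 ≈ 2.087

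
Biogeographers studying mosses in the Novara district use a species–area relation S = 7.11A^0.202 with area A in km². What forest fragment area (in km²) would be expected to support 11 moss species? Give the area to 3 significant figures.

11 = 7.11 × A^0.202  ⇒  A^0.202 = 11/7.11 = 1.547
ln A = ln(1.547) / 0.202 = 0.4364 / 0.202 = 2.1604
A = e^2.1604 ≈ 8.674 km²

8.67 km²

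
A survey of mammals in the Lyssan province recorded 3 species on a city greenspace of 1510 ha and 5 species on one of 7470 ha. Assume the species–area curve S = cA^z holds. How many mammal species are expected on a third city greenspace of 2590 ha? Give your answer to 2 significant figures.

z = ln(5/3) / ln(7470/1510) = 0.5108 / 1.5988 = 0.3195
c = 3 / 1510^0.3195 = 3 / 10.37 = 0.2893
S₃ = 0.2893 × 2590^0.3195 = 0.2893 × 12.32 ≈ 3.564

3.6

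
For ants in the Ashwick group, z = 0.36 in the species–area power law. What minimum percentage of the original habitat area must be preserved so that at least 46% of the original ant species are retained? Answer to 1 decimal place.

Need (A_new/A_old)^0.36 = 0.46, so A_new/A_old = 0.46^(1/0.36) = 0.46^2.778
ln(A_new/A_old) = ln 0.46 / 0.36 = -0.7765 / 0.36 = -2.1570
A_new/A_old = e^-2.1570 ≈ 0.1157

11.6%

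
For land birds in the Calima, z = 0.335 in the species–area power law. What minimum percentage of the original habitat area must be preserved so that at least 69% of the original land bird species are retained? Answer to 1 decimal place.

Need (A_new/A_old)^0.335 = 0.69, so A_new/A_old = 0.69^(1/0.335) = 0.69^2.985
ln(A_new/A_old) = ln 0.69 / 0.335 = -0.3711 / 0.335 = -1.1077
A_new/A_old = e^-1.1077 ≈ 0.3303

33.0%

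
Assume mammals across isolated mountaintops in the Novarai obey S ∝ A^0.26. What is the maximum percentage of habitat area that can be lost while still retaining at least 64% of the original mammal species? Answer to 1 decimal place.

Need (A_new/A_old)^0.26 = 0.64, so A_new/A_old = 0.64^(1/0.26) = 0.64^3.846
ln(A_new/A_old) = ln 0.64 / 0.26 = -0.4463 / 0.26 = -1.7165
A_new/A_old = e^-1.7165 ≈ 0.1797
Fraction that can be lost = 1 − 0.1797 = 0.8203

82.0%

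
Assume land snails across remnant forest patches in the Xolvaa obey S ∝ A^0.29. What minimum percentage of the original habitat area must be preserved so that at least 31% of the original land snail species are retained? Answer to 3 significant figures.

Need (A_new/A_old)^0.29 = 0.31, so A_new/A_old = 0.31^(1/0.29) = 0.31^3.448
ln(A_new/A_old) = ln 0.31 / 0.29 = -1.1712 / 0.29 = -4.0386
A_new/A_old = e^-4.0386 ≈ 0.01762

1.76%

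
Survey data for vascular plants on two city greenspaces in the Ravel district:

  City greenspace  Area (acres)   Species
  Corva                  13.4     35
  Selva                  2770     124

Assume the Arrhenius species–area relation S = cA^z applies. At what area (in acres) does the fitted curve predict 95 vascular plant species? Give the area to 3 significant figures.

z = ln(124/35) / ln(2770/13.4) = 1.2649 / 5.3313 = 0.2373
c = 35 / 13.4^0.2373 = 35 / 1.851 = 18.91
A = (95/18.91)^(1/0.2373) ⇒ ln A = ln(5.024)/0.2373 = 6.8038
A = e^6.8038 ≈ 901.2 acres

901 acres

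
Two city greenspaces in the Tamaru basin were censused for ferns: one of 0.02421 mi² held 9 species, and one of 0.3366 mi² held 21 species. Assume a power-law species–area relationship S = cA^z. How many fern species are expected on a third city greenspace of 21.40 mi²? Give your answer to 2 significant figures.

z = ln(21/9) / ln(0.3366/0.02421) = 0.8473 / 2.6321 = 0.3219
c = 9 / 0.02421^0.3219 = 9 / 0.3019 = 29.82
S₃ = 29.82 × 21.4^0.3219 = 29.82 × 2.681 ≈ 79.93

80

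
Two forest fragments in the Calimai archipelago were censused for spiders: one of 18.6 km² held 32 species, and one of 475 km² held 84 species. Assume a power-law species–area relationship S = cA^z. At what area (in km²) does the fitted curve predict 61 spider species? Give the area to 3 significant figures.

162 km²

z = ln(84/32) / ln(475/18.6) = 0.9651 / 3.2402 = 0.2979
c = 32 / 18.6^0.2979 = 32 / 2.388 = 13.4
A = (61/13.4)^(1/0.2979) ⇒ ln A = ln(4.553)/0.2979 = 5.0891
A = e^5.0891 ≈ 162.3 km²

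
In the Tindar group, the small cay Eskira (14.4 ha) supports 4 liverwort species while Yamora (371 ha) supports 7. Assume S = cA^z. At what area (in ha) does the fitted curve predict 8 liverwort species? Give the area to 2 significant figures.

810 ha

z = ln(7/4) / ln(371/14.4) = 0.5596 / 3.2490 = 0.1722
c = 4 / 14.4^0.1722 = 4 / 1.583 = 2.527
A = (8/2.527)^(1/0.1722) ⇒ ln A = ln(3.166)/0.1722 = 6.6914
A = e^6.6914 ≈ 805.5 ha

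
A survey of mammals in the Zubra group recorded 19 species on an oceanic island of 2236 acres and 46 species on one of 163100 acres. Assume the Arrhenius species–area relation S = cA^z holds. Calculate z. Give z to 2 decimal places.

Taking logs: ln S = ln c + z ln A, so z = (ln S₂ − ln S₁)/(ln A₂ − ln A₁).
z = ln(46/19) / ln(163100/2236) = ln(2.421) / ln(72.94) = 0.8842 / 4.2897 = 0.2061

0.21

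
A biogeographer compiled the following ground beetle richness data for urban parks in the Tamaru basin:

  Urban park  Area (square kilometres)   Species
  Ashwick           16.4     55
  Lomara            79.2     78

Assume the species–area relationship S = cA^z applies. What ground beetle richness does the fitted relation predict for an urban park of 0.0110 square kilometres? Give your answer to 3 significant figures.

z = ln(78/55) / ln(79.2/16.4) = 0.3494 / 1.5747 = 0.2219
c = 55 / 16.4^0.2219 = 55 / 1.86 = 29.57
S₃ = 29.57 × 0.011^0.2219 = 29.57 × 0.3677 ≈ 10.87

10.9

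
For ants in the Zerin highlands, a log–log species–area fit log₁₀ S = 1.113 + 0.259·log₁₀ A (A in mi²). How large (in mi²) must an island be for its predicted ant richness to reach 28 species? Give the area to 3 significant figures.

19.5 mi²

28 = 12.97 × A^0.259  ⇒  A^0.259 = 28/12.97 = 2.159
ln A = ln(2.159) / 0.259 = 0.7694 / 0.259 = 2.9708
A = e^2.9708 ≈ 19.51 mi²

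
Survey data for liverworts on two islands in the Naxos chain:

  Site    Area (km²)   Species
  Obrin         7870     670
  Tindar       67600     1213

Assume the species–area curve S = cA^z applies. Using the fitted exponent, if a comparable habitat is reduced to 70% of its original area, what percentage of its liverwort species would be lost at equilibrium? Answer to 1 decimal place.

z = ln(1213/670) / ln(67600/7870) = 0.5936 / 2.1505 = 0.2760
S_new/S_old = (A_new/A_old)^z = 0.7^0.2760 = exp(0.2760 × -0.3567) = 0.9062
Fraction lost = 1 − 0.9062 = 0.09376

9.4%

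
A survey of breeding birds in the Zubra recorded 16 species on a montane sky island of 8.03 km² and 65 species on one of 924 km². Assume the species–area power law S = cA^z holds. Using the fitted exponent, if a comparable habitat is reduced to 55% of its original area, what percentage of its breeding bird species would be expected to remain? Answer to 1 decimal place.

z = ln(65/16) / ln(924/8.03) = 1.4018 / 4.7455 = 0.2954
S_new/S_old = (A_new/A_old)^z = 0.55^0.2954 = exp(0.2954 × -0.5978) = 0.8381

83.8%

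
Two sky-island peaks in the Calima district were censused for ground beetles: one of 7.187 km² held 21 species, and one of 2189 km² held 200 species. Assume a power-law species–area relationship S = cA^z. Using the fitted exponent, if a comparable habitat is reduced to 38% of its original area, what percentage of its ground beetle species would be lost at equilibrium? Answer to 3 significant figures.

31.7%

z = ln(200/21) / ln(2189/7.187) = 2.2538 / 5.7189 = 0.3941
S_new/S_old = (A_new/A_old)^z = 0.38^0.3941 = exp(0.3941 × -0.9676) = 0.683
Fraction lost = 1 − 0.683 = 0.317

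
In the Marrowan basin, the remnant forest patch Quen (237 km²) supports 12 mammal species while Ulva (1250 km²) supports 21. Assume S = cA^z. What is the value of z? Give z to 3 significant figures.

Taking logs: ln S = ln c + z ln A, so z = (ln S₂ − ln S₁)/(ln A₂ − ln A₁).
z = ln(21/12) / ln(1250/237) = ln(1.75) / ln(5.274) = 0.5596 / 1.6628 = 0.3365

0.337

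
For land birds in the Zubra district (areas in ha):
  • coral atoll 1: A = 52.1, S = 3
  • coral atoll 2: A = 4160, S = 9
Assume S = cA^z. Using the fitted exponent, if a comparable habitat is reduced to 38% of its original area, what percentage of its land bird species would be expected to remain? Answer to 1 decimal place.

78.5%

z = ln(9/3) / ln(4160/52.1) = 1.0986 / 4.3801 = 0.2508
S_new/S_old = (A_new/A_old)^z = 0.38^0.2508 = exp(0.2508 × -0.9676) = 0.7845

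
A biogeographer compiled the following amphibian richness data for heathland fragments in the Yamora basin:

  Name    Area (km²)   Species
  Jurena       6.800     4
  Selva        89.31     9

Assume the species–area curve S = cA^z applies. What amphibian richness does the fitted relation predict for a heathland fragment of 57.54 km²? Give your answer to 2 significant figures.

z = ln(9/4) / ln(89.31/6.8) = 0.8109 / 2.5752 = 0.3149
c = 4 / 6.8^0.3149 = 4 / 1.829 = 2.187
S₃ = 2.187 × 57.54^0.3149 = 2.187 × 3.583 ≈ 7.836

7.8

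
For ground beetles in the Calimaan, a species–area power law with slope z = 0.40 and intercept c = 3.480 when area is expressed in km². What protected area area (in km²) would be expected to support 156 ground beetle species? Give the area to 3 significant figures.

156 = 3.48 × A^0.4  ⇒  A^0.4 = 156/3.48 = 44.83
ln A = ln(44.83) / 0.4 = 3.8028 / 0.4 = 9.5071
A = e^9.5071 ≈ 13454 km²

13500 km²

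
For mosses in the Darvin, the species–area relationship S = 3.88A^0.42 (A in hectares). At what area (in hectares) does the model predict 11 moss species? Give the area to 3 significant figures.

11 = 3.88 × A^0.42  ⇒  A^0.42 = 11/3.88 = 2.835
ln A = ln(2.835) / 0.42 = 1.0421 / 0.42 = 2.4811
A = e^2.4811 ≈ 11.95 hectares

12.0 hectares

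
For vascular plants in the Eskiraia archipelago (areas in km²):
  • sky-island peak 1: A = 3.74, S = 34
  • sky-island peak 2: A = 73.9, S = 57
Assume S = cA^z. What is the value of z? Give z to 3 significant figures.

Taking logs: ln S = ln c + z ln A, so z = (ln S₂ − ln S₁)/(ln A₂ − ln A₁).
z = ln(57/34) / ln(73.9/3.74) = ln(1.676) / ln(19.76) = 0.5167 / 2.9836 = 0.1732

0.173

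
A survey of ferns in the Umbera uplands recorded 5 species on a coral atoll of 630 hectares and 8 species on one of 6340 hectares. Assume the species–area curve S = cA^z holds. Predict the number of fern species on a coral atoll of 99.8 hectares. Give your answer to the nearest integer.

z = ln(8/5) / ln(6340/630) = 0.4700 / 2.3089 = 0.2036
c = 5 / 630^0.2036 = 5 / 3.714 = 1.346
S₃ = 1.346 × 99.8^0.2036 = 1.346 × 2.552 ≈ 3.436

3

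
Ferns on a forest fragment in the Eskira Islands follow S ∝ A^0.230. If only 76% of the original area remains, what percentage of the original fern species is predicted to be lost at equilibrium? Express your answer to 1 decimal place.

S_new/S_old = (A_new/A_old)^z = 0.76^0.23
= exp(0.23 × ln 0.76) = exp(0.23 × -0.2744) = exp(-0.0631) ≈ 0.9388
Fraction lost = 1 − 0.9388 = 0.06117

6.1%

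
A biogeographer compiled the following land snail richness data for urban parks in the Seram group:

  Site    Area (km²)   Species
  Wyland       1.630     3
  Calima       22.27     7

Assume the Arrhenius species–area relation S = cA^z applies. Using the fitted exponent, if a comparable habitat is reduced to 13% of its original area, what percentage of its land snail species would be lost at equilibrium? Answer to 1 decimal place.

z = ln(7/3) / ln(22.27/1.63) = 0.8473 / 2.6147 = 0.3241
S_new/S_old = (A_new/A_old)^z = 0.13^0.3241 = exp(0.3241 × -2.0402) = 0.5163
Fraction lost = 1 − 0.5163 = 0.4837

48.4%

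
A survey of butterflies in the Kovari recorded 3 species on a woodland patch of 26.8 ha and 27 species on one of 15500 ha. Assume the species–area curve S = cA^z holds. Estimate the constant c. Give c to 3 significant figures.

z = ln(S₂/S₁) / ln(A₂/A₁) = ln(27/3) / ln(15500/26.8) = 2.1972 / 6.3602 = 0.3455
c = S₁ / A₁^z = 3 / 26.8^0.3455 = 3 / 3.114 = 0.9633

0.963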